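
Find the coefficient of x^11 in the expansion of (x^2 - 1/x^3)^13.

-286

General term: C(13,j)·(x^2)^j·(-1/x^3)^(13-j), with x-exponent 2j − 3(13−j) = 5j − 39.
Set 5j − 39 = 11: j = 10.
C(13,10) = 286; 1^10 = 1; (-1)^3 = -1.
Coefficient = 286 · 1 · (-1) = -286.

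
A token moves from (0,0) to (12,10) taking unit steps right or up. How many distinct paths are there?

646646

Each path is a sequence of 22 steps with 12 rights: C(22,12) = 646646.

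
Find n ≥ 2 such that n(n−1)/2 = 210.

21

n(n−1)/2 = 210 ⇒ n(n−1) = 420. Since 21·20 = 420, n = 21.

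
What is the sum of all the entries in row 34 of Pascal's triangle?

Setting x = 1 in (1+x)^34 gives Σ C(34,k) = 2^34 = 17179869184.

17179869184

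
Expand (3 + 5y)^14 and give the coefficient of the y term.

The general term is C(14,j)·(3)^j·(5y)^(14-j); the y^1 term has j = 13.
C(14,13) = 14.
Coefficient = C(14,13) · 3^13 · 5^1 = 14 · 1594323 · 5 = 111602610.

111602610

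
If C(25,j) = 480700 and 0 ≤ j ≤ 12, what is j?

C(25,j) increases on 0 ≤ j ≤ 12. C(25,6) = 177100 and C(25,7) = 480700, so j = 7.

7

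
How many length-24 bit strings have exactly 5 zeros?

Choose the 5 positions: C(24,5) = 42504.

42504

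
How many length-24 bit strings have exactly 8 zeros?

Choose the 8 positions: C(24,8) = 735471.

735471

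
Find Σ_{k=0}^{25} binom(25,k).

Setting x = 1 in (1+x)^25 gives Σ C(25,k) = 2^25 = 33554432.

33554432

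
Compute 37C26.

854992152

C(37,26) = C(37,11) by symmetry.
C(37,11) = (37·36·35·34·33·32·31·30·29·28·27) / 11! = 34128550732953600 / 39916800 = 854992152.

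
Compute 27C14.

C(27,14) = C(27,13) by symmetry.
C(27,13) = (27·26·25·24·23·22·21·20·19·18·17·16·15) / 13! = 124903451312640000 / 6227020800 = 20058300.

20058300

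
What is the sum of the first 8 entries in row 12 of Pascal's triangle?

3302

1 + 12 + 66 + 220 + 495 + 792 + 924 + 792 = 3302.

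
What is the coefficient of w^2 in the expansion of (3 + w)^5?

The general term is C(5,j)·(3)^j·(w)^(5-j); the w^2 term has j = 3.
C(5,3) = 10.
Coefficient = C(5,3) · 3^3 = 10 · 27 = 270.

270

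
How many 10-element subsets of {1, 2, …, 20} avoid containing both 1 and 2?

140998

All 10-subsets: C(20,10) = 184756. Those containing both fixed elements: C(18,8) = 43758.
184756 − 43758 = 140998.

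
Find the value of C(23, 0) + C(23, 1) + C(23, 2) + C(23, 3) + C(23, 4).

10903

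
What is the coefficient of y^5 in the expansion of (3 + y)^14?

The general term is C(14,j)·(3)^j·(y)^(14-j); the y^5 term has j = 9.
C(14,9) = 2002.
Coefficient = C(14,9) · 3^9 = 2002 · 19683 = 39405366.

39405366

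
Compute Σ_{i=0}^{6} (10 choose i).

848

1 + 10 + 45 + 120 + 210 + 252 + 210 = 848.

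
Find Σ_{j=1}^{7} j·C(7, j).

448

Differentiating (1+x)^7 and setting x=1: Σ j·C(7,j) = 7·2^6 = 448.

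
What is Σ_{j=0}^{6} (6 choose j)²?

924

Σ C(6,j)² is the coefficient of x^6 in (1+x)^6(1+x)^6 = (1+x)^12, i.e. C(12,6) = 924.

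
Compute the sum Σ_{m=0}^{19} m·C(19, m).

4980736

Differentiating (1+x)^19 and setting x=1: Σ m·C(19,m) = 19·2^18 = 4980736.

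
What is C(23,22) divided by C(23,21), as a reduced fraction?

C(n,k+1)/C(n,k) = (n−k)/(k+1) = (23−21)/(21+1) = 2/22 = 1/11.

1/11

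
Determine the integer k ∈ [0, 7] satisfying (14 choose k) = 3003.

6

C(14,k) increases on 0 ≤ k ≤ 7. C(14,5) = 2002 and C(14,6) = 3003, so k = 6.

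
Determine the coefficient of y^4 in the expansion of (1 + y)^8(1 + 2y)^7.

6006

Coefficient of y^4 = Σ_{j} C(8,j)·1^j·C(7,4-j)·2^(4-j) for j from 0 to 4.
= 560 + 2240 + 2352 + 784 + 70 = 6006.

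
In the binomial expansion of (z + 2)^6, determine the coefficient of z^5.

The general term is C(6,j)·(z)^j·(2)^(6-j); the z^5 term has j = 5.
C(6,5) = 6.
Coefficient = C(6,5) · 2^1 = 6 · 2 = 12.

12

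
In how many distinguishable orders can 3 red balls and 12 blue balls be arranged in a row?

455

Choose positions for the red balls: C(15,3) = 455.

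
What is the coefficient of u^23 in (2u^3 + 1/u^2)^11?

General term: C(11,j)·(2u^3)^j·(1/u^2)^(11-j), with u-exponent 3j − 2(11−j) = 5j − 22.
Set 5j − 22 = 23: j = 9.
C(11,9) = 55; 2^9 = 512; 1^2 = 1.
Coefficient = 55 · 512 · 1 = 28160.

28160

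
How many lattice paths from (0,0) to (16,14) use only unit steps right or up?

145422675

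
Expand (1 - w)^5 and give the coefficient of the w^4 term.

The general term is C(5,j)·(1)^j·(-w)^(5-j); the w^4 term has j = 1.
C(5,1) = 5.
Coefficient = C(5,1) = 5.

5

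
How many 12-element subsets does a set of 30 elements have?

86493225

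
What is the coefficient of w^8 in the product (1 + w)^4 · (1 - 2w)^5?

-48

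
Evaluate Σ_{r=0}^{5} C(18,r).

12616

1 + 18 + 153 + 816 + 3060 + 8568 = 12616.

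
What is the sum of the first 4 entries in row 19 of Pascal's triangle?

1 + 19 + 171 + 969 = 1160.

1160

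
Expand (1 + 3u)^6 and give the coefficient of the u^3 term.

The general term is C(6,j)·(1)^j·(3u)^(6-j); the u^3 term has j = 3.
C(6,3) = 20.
Coefficient = C(6,3) · 3^3 = 20 · 27 = 540.

540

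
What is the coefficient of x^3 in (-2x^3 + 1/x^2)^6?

-160

General term: C(6,j)·(-2x^3)^j·(1/x^2)^(6-j), with x-exponent 3j − 2(6−j) = 5j − 12.
Set 5j − 12 = 3: j = 3.
C(6,3) = 20; (-2)^3 = -8; 1^3 = 1.
Coefficient = 20 · (-8) · 1 = -160.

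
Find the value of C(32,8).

C(32,8) = (32·31·30·29·28·27·26·25) / 8! = 424097856000 / 40320 = 10518300.

10518300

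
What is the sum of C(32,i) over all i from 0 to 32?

The entries of row 32 sum to 2^32 = 4294967296.

4294967296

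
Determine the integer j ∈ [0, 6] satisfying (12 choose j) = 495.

C(12,j) increases on 0 ≤ j ≤ 6. C(12,3) = 220 and C(12,4) = 495, so j = 4.

4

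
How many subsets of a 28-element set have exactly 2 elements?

378

Choose the 2 positions: C(28,2) = 378.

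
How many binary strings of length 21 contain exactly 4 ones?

5985

Choose the 4 positions: C(21,4) = 5985.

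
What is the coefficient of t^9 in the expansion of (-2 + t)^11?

The general term is C(11,j)·(-2)^j·(t)^(11-j); the t^9 term has j = 2.
C(11,2) = 55.
Coefficient = C(11,2) · (-2)^2 = 55 · 4 = 220.

220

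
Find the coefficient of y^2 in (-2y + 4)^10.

The general term is C(10,j)·(-2y)^j·(4)^(10-j); the y^2 term has j = 2.
C(10,2) = 45.
Coefficient = C(10,2) · (-2)^2 · 4^8 = 45 · 4 · 65536 = 11796480.

11796480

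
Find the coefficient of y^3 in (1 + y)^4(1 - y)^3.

Coefficient of y^3 = Σ_{j} C(4,j)·1^j·C(3,3-j)·(-1)^(3-j) for j from 0 to 3.
= (-1) + 12 + (-18) + 4 = -3.

-3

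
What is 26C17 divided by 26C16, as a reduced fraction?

C(n,k+1)/C(n,k) = (n−k)/(k+1) = (26−16)/(16+1) = 10/17.

10/17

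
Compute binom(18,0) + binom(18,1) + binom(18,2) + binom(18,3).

1 + 18 + 153 + 816 = 988.

988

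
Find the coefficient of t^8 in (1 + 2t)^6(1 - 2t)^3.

-768

Coefficient of t^8 = Σ_{j} C(6,j)·2^j·C(3,8-j)·(-2)^(8-j) for j from 5 to 6.
= (-1536) + 768 = -768.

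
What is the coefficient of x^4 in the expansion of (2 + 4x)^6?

15360

The general term is C(6,j)·(2)^j·(4x)^(6-j); the x^4 term has j = 2.
C(6,2) = 15.
Coefficient = C(6,2) · 2^2 · 4^4 = 15 · 4 · 256 = 15360.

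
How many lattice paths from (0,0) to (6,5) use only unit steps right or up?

Each path is a sequence of 11 steps with 6 rights: C(11,6) = 462.

462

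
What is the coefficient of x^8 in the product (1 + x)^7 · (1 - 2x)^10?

Coefficient of x^8 = Σ_{j} C(7,j)·1^j·C(10,8-j)·(-2)^(8-j) for j from 0 to 7.
= 11520 + (-107520) + 282240 + (-282240) + 117600 + (-20160) + 1260 + (-20) = 2680.

2680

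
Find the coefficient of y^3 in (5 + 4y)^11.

The general term is C(11,j)·(5)^j·(4y)^(11-j); the y^3 term has j = 8.
C(11,8) = 165.
Coefficient = C(11,8) · 5^8 · 4^3 = 165 · 390625 · 64 = 4125000000.

4125000000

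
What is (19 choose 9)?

92378

C(19,9) = (19·18·17·16·15·14·13·12·11) / 9! = 33522128640 / 362880 = 92378.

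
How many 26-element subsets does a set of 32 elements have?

C(32,26) = C(32,6) by symmetry.
C(32,6) = (32·31·30·29·28·27) / 6! = 652458240 / 720 = 906192.

906192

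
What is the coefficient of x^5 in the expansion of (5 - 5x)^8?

The general term is C(8,j)·(5)^j·(-5x)^(8-j); the x^5 term has j = 3.
C(8,3) = 56.
Coefficient = C(8,3) · 5^3 · (-5)^5 = 56 · 125 · (-3125) = -21875000.

-21875000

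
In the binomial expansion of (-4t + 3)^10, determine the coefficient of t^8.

The general term is C(10,j)·(-4t)^j·(3)^(10-j); the t^8 term has j = 8.
C(10,8) = 45.
Coefficient = C(10,8) · (-4)^8 · 3^2 = 45 · 65536 · 9 = 26542080.

26542080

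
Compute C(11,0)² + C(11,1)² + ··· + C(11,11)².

705432

By Vandermonde's identity, Σ C(11,r)² = C(22,11) = 705432.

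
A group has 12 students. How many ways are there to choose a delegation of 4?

495

This is C(12,4) = 495.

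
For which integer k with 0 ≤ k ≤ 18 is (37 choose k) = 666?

C(37,k) increases on 0 ≤ k ≤ 18. C(37,1) = 37 and C(37,2) = 666, so k = 2.

2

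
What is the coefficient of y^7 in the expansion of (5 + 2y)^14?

34320000000

The general term is C(14,j)·(5)^j·(2y)^(14-j); the y^7 term has j = 7.
C(14,7) = 3432.
Coefficient = C(14,7) · 5^7 · 2^7 = 3432 · 78125 · 128 = 34320000000.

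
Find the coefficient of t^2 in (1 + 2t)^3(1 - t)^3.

Coefficient of t^2 = Σ_{j} C(3,j)·2^j·C(3,2-j)·(-1)^(2-j) for j from 0 to 2.
= 3 + (-18) + 12 = -3.

-3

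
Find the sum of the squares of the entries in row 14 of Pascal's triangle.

40116600

Σ C(14,r)² is the coefficient of x^14 in (1+x)^14(1+x)^14 = (1+x)^28, i.e. C(28,14) = 40116600.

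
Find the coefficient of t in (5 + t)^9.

The general term is C(9,j)·(5)^j·(t)^(9-j); the t^1 term has j = 8.
C(9,8) = 9.
Coefficient = C(9,8) · 5^8 = 9 · 390625 = 3515625.

3515625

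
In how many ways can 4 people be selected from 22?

This is C(22,4) = 7315.

7315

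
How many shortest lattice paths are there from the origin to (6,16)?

74613

Each path is a sequence of 22 steps with 6 rights: C(22,6) = 74613.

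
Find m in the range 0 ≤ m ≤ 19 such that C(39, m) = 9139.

3

C(39,m) increases on 0 ≤ m ≤ 19. C(39,2) = 741 and C(39,3) = 9139, so m = 3.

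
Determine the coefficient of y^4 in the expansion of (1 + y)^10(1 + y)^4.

Coefficient of y^4 = Σ_{j} C(10,j)·C(4,4-j) for j from 0 to 4.
= 1 + 40 + 270 + 480 + 210 = 1001.

1001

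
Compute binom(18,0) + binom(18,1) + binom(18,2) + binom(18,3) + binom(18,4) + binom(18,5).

1 + 18 + 153 + 816 + 3060 + 8568 = 12616.

12616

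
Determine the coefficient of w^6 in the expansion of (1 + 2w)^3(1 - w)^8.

Coefficient of w^6 = Σ_{j} C(3,j)·2^j·C(8,6-j)·(-1)^(6-j) for j from 0 to 3.
= 28 + (-336) + 840 + (-448) = 84.

84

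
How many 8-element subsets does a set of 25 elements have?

1081575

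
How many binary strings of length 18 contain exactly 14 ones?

Choose the 14 positions: C(18,14) = 3060.

3060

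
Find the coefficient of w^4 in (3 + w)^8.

5670

The general term is C(8,j)·(3)^j·(w)^(8-j); the w^4 term has j = 4.
C(8,4) = 70.
Coefficient = C(8,4) · 3^4 = 70 · 81 = 5670.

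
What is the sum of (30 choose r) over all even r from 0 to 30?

536870912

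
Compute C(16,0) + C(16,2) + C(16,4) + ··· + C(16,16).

32768

Even-k terms of row 16 sum to 2^15 = 32768.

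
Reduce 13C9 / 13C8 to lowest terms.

5/9

C(n,k+1)/C(n,k) = (n−k)/(k+1) = (13−8)/(8+1) = 5/9.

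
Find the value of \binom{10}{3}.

120

C(10,3) = (10·9·8) / 3! = 720 / 6 = 120.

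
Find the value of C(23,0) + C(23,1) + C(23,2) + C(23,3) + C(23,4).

10903

1 + 23 + 253 + 1771 + 8855 = 10903.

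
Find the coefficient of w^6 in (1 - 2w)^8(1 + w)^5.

96

Coefficient of w^6 = Σ_{j} C(8,j)·(-2)^j·C(5,6-j)·1^(6-j) for j from 1 to 6.
= (-16) + 560 + (-4480) + 11200 + (-8960) + 1792 = 96.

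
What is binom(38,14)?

9669554100

C(38,14) = (38·37·36·35·34·33·32·31·30·29·28·27·26·25) / 14! = 842975203103953920000 / 87178291200 = 9669554100.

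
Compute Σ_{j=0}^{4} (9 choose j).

1 + 9 + 36 + 84 + 126 = 256.

256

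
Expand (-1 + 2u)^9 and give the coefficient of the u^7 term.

The general term is C(9,j)·(-1)^j·(2u)^(9-j); the u^7 term has j = 2.
C(9,2) = 36.
Coefficient = C(9,2) · 2^7 = 36 · 128 = 4608.

4608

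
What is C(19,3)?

969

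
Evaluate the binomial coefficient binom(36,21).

C(36,21) = C(36,15) by symmetry.
C(36,15) = (36·35·34·33·32·31·30·29·28·27·26·25·24·23·22) / 15! = 7281003461233582080000 / 1307674368000 = 5567902560.

5567902560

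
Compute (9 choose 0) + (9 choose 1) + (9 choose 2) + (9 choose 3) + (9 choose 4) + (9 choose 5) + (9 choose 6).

1 + 9 + 36 + 84 + 126 + 126 + 84 = 466.

466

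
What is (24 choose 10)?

1961256

C(24,10) = (24·23·22·21·20·19·18·17·16·15) / 10! = 7117005772800 / 3628800 = 1961256.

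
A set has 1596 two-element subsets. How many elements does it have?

57

n(n−1)/2 = 1596 ⇒ n(n−1) = 3192. Since 57·56 = 3192, n = 57.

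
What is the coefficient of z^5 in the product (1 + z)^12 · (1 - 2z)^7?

-90

Coefficient of z^5 = Σ_{j} C(12,j)·1^j·C(7,5-j)·(-2)^(5-j) for j from 0 to 5.
= (-672) + 6720 + (-18480) + 18480 + (-6930) + 792 = -90.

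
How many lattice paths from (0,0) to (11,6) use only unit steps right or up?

Each path is a sequence of 17 steps with 11 rights: C(17,11) = 12376.

12376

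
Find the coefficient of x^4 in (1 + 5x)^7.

The general term is C(7,j)·(1)^j·(5x)^(7-j); the x^4 term has j = 3.
C(7,3) = 35.
Coefficient = C(7,3) · 5^4 = 35 · 625 = 21875.

21875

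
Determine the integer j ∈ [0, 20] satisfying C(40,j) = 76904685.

8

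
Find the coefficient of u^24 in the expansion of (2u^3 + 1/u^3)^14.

General term: C(14,j)·(2u^3)^j·(1/u^3)^(14-j), with u-exponent 3j − 3(14−j) = 6j − 42.
Set 6j − 42 = 24: j = 11.
C(14,11) = 364; 2^11 = 2048; 1^3 = 1.
Coefficient = 364 · 2048 · 1 = 745472.

745472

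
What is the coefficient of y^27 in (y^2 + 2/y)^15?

30

General term: C(15,j)·(y^2)^j·(2/y)^(15-j), with y-exponent 2j − 1(15−j) = 3j − 15.
Set 3j − 15 = 27: j = 14.
C(15,14) = 15; 1^14 = 1; 2^1 = 2.
Coefficient = 15 · 1 · 2 = 30.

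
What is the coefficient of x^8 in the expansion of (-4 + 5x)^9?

-14062500

The general term is C(9,j)·(-4)^j·(5x)^(9-j); the x^8 term has j = 1.
C(9,1) = 9.
Coefficient = C(9,1) · (-4)^1 · 5^8 = 9 · (-4) · 390625 = -14062500.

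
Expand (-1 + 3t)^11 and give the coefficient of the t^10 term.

-649539

The general term is C(11,j)·(-1)^j·(3t)^(11-j); the t^10 term has j = 1.
C(11,1) = 11.
Coefficient = C(11,1) · (-1)^1 · 3^10 = 11 · (-1) · 59049 = -649539.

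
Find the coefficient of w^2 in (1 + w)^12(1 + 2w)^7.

318

Coefficient of w^2 = Σ_{j} C(12,j)·1^j·C(7,2-j)·2^(2-j) for j from 0 to 2.
= 84 + 168 + 66 = 318.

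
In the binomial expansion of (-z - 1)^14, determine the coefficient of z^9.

The general term is C(14,j)·(-z)^j·(-1)^(14-j); the z^9 term has j = 9.
C(14,9) = 2002.
Coefficient = C(14,9) · (-1)^9 · (-1)^5 = 2002 · (-1) · (-1) = 2002.

2002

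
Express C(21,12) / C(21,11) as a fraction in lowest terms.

C(n,k+1)/C(n,k) = (n−k)/(k+1) = (21−11)/(11+1) = 10/12 = 5/6.

5/6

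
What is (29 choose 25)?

23751

C(29,25) = C(29,4) by symmetry.
C(29,4) = (29·28·27·26) / 4! = 570024 / 24 = 23751.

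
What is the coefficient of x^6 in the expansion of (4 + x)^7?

28

The general term is C(7,j)·(4)^j·(x)^(7-j); the x^6 term has j = 1.
C(7,1) = 7.
Coefficient = C(7,1) · 4^1 = 7 · 4 = 28.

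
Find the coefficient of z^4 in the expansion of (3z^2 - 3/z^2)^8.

General term: C(8,j)·(3z^2)^j·(-3/z^2)^(8-j), with z-exponent 2j − 2(8−j) = 4j − 16.
Set 4j − 16 = 4: j = 5.
C(8,5) = 56; 3^5 = 243; (-3)^3 = -27.
Coefficient = 56 · 243 · (-27) = -367416.

-367416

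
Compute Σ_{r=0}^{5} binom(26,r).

1 + 26 + 325 + 2600 + 14950 + 65780 = 83682.

83682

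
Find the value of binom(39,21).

62359143990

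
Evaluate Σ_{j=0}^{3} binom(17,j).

834

1 + 17 + 136 + 680 = 834.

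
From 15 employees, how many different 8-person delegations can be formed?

This is C(15,8) = 6435.

6435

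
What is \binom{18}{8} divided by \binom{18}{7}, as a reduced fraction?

11/8

C(n,k+1)/C(n,k) = (n−k)/(k+1) = (18−7)/(7+1) = 11/8.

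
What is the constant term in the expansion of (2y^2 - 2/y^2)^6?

General term: C(6,j)·(2y^2)^j·(-2/y^2)^(6-j), with y-exponent 2j − 2(6−j) = 4j − 12.
Set 4j − 12 = 0: j = 3.
C(6,3) = 20; 2^3 = 8; (-2)^3 = -8.
Coefficient = 20 · 8 · (-8) = -1280.

-1280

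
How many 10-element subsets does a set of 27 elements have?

8436285

C(27,10) = (27·26·25·24·23·22·21·20·19·18) / 10! = 30613591008000 / 3628800 = 8436285.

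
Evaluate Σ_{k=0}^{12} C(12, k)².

Σ C(12,k)² is the coefficient of x^12 in (1+x)^12(1+x)^12 = (1+x)^24, i.e. C(24,12) = 2704156.

2704156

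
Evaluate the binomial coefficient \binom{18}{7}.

C(18,7) = (18·17·16·15·14·13·12) / 7! = 160392960 / 5040 = 31824.

31824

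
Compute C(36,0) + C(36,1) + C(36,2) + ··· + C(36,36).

68719476736

Setting x = 1 in (1+x)^36 gives Σ C(36,i) = 2^36 = 68719476736.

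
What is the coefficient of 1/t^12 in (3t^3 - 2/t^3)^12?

10264320

General term: C(12,j)·(3t^3)^j·(-2/t^3)^(12-j), with t-exponent 3j − 3(12−j) = 6j − 36.
Set 6j − 36 = -12: j = 4.
C(12,4) = 495; 3^4 = 81; (-2)^8 = 256.
Coefficient = 495 · 81 · 256 = 10264320.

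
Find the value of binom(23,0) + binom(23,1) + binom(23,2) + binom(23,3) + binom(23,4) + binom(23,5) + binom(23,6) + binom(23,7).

1 + 23 + 253 + 1771 + 8855 + 33649 + 100947 + 245157 = 390656.

390656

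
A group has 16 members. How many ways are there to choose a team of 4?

1820

This is C(16,4) = 1820.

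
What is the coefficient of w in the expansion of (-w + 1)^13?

-13

The general term is C(13,j)·(-w)^j·(1)^(13-j); the w^1 term has j = 1.
C(13,1) = 13.
Coefficient = C(13,1) · (-1)^1 = 13 · (-1) = -13.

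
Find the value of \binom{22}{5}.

C(22,5) = (22·21·20·19·18) / 5! = 3160080 / 120 = 26334.

26334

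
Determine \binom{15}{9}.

5005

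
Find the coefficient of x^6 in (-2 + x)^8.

The general term is C(8,j)·(-2)^j·(x)^(8-j); the x^6 term has j = 2.
C(8,2) = 28.
Coefficient = C(8,2) · (-2)^2 = 28 · 4 = 112.

112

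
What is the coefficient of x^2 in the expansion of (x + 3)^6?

The general term is C(6,j)·(x)^j·(3)^(6-j); the x^2 term has j = 2.
C(6,2) = 15.
Coefficient = C(6,2) · 3^4 = 15 · 81 = 1215.

1215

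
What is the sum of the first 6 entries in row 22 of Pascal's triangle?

35443

1 + 22 + 231 + 1540 + 7315 + 26334 = 35443.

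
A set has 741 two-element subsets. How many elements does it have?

39

n(n−1)/2 = 741 ⇒ n(n−1) = 1482. Since 39·38 = 1482, n = 39.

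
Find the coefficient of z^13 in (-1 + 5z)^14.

The general term is C(14,j)·(-1)^j·(5z)^(14-j); the z^13 term has j = 1.
C(14,1) = 14.
Coefficient = C(14,1) · (-1)^1 · 5^13 = 14 · (-1) · 1220703125 = -17089843750.

-17089843750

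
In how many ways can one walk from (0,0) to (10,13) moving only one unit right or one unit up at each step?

1144066

Each path is a sequence of 23 steps with 10 rights: C(23,10) = 1144066.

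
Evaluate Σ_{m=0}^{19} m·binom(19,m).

4980736

Differentiating (1+x)^19 and setting x=1: Σ m·C(19,m) = 19·2^18 = 4980736.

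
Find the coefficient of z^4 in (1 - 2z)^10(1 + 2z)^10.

720

Coefficient of z^4 = Σ_{j} C(10,j)·(-2)^j·C(10,4-j)·2^(4-j) for j from 0 to 4.
= 3360 + (-19200) + 32400 + (-19200) + 3360 = 720.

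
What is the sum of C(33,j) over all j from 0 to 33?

8589934592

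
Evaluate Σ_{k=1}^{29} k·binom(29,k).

Differentiating (1+x)^29 and setting x=1: Σ k·C(29,k) = 29·2^28 = 7784628224.

7784628224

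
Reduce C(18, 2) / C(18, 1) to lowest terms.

17/2

C(n,k+1)/C(n,k) = (n−k)/(k+1) = (18−1)/(1+1) = 17/2.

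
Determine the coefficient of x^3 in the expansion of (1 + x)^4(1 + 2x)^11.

2336

Coefficient of x^3 = Σ_{j} C(4,j)·1^j·C(11,3-j)·2^(3-j) for j from 0 to 3.
= 1320 + 880 + 132 + 4 = 2336.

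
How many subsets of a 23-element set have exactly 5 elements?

Choose the 5 positions: C(23,5) = 33649.

33649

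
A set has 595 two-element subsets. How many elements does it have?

n(n−1)/2 = 595 ⇒ n(n−1) = 1190. Since 35·34 = 1190, n = 35.

35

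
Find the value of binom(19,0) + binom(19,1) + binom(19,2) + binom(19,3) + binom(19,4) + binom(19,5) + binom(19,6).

43796

1 + 19 + 171 + 969 + 3876 + 11628 + 27132 = 43796.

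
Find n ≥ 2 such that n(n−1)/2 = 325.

n(n−1)/2 = 325 ⇒ n(n−1) = 650. Since 26·25 = 650, n = 26.

26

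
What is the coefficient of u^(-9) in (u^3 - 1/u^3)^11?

-330

General term: C(11,j)·(u^3)^j·(-1/u^3)^(11-j), with u-exponent 3j − 3(11−j) = 6j − 33.
Set 6j − 33 = -9: j = 4.
C(11,4) = 330; 1^4 = 1; (-1)^7 = -1.
Coefficient = 330 · 1 · (-1) = -330.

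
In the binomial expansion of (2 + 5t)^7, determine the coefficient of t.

2240

The general term is C(7,j)·(2)^j·(5t)^(7-j); the t^1 term has j = 6.
C(7,6) = 7.
Coefficient = C(7,6) · 2^6 · 5^1 = 7 · 64 · 5 = 2240.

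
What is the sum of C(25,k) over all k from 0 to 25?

33554432

Setting x = 1 in (1+x)^25 gives Σ C(25,k) = 2^25 = 33554432.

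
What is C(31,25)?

736281

C(31,25) = C(31,6) by symmetry.
C(31,6) = (31·30·29·28·27·26) / 6! = 530122320 / 720 = 736281.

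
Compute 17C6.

12376

C(17,6) = (17·16·15·14·13·12) / 6! = 8910720 / 720 = 12376.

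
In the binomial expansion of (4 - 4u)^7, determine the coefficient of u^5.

-344064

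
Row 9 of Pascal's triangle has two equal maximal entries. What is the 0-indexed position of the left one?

For odd n = 9, C(9,r) peaks at r = (n−1)/2 and (n+1)/2; the smaller is 4.

4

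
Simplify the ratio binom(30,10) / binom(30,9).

21/10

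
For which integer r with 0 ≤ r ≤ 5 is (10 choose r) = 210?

C(10,r) increases on 0 ≤ r ≤ 5. C(10,3) = 120 and C(10,4) = 210, so r = 4.

4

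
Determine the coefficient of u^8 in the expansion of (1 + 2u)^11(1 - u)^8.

5985

Coefficient of u^8 = Σ_{j} C(11,j)·2^j·C(8,8-j)·(-1)^(8-j) for j from 0 to 8.
= 1 + (-176) + 6160 + (-73920) + 369600 + (-827904) + 827904 + (-337920) + 42240 = 5985.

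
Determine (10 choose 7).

C(10,7) = C(10,3) by symmetry.
C(10,3) = (10·9·8) / 3! = 720 / 6 = 120.

120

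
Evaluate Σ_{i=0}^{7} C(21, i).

1 + 21 + 210 + 1330 + 5985 + 20349 + 54264 + 116280 = 198440.

198440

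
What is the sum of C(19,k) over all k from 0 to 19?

524288

Setting x = 1 in (1+x)^19 gives Σ C(19,k) = 2^19 = 524288.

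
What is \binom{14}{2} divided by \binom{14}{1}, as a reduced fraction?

13/2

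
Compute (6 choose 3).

C(6,3) = (6·5·4) / 3! = 120 / 6 = 20.

20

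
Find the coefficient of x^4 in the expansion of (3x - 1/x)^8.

20412

General term: C(8,j)·(3x)^j·(-1/x)^(8-j), with x-exponent 1j − 1(8−j) = 2j − 8.
Set 2j − 8 = 4: j = 6.
C(8,6) = 28; 3^6 = 729; (-1)^2 = 1.
Coefficient = 28 · 729 · 1 = 20412.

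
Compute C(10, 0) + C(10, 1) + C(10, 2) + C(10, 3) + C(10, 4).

386

1 + 10 + 45 + 120 + 210 = 386.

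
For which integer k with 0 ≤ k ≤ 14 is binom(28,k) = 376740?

C(28,k) increases on 0 ≤ k ≤ 14. C(28,5) = 98280 and C(28,6) = 376740, so k = 6.

6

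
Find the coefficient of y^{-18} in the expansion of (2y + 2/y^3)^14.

49201152

General term: C(14,j)·(2y)^j·(2/y^3)^(14-j), with y-exponent 1j − 3(14−j) = 4j − 42.
Set 4j − 42 = -18: j = 6.
C(14,6) = 3003; 2^6 = 64; 2^8 = 256.
Coefficient = 3003 · 64 · 256 = 49201152.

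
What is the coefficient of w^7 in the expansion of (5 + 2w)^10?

1920000

The general term is C(10,j)·(5)^j·(2w)^(10-j); the w^7 term has j = 3.
C(10,3) = 120.
Coefficient = C(10,3) · 5^3 · 2^7 = 120 · 125 · 128 = 1920000.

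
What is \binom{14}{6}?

C(14,6) = (14·13·12·11·10·9) / 6! = 2162160 / 720 = 3003.

3003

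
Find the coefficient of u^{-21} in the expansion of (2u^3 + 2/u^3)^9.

General term: C(9,j)·(2u^3)^j·(2/u^3)^(9-j), with u-exponent 3j − 3(9−j) = 6j − 27.
Set 6j − 27 = -21: j = 1.
C(9,1) = 9; 2^1 = 2; 2^8 = 256.
Coefficient = 9 · 2 · 256 = 4608.

4608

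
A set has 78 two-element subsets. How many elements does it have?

13

n(n−1)/2 = 78 ⇒ n(n−1) = 156. Since 13·12 = 156, n = 13.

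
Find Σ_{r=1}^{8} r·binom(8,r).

1024

Differentiating (1+x)^8 and setting x=1: Σ r·C(8,r) = 8·2^7 = 1024.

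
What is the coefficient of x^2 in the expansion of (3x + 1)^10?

The general term is C(10,j)·(3x)^j·(1)^(10-j); the x^2 term has j = 2.
C(10,2) = 45.
Coefficient = C(10,2) · 3^2 = 45 · 9 = 405.

405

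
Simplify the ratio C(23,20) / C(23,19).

C(n,k+1)/C(n,k) = (n−k)/(k+1) = (23−19)/(19+1) = 4/20 = 1/5.

1/5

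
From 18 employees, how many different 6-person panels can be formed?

18564

This is C(18,6) = 18564.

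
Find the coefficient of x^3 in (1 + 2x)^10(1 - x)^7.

85

Coefficient of x^3 = Σ_{j} C(10,j)·2^j·C(7,3-j)·(-1)^(3-j) for j from 0 to 3.
= (-35) + 420 + (-1260) + 960 = 85.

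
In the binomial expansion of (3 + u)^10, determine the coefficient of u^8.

405

The general term is C(10,j)·(3)^j·(u)^(10-j); the u^8 term has j = 2.
C(10,2) = 45.
Coefficient = C(10,2) · 3^2 = 45 · 9 = 405.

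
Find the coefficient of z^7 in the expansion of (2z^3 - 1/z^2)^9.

4032

General term: C(9,j)·(2z^3)^j·(-1/z^2)^(9-j), with z-exponent 3j − 2(9−j) = 5j − 18.
Set 5j − 18 = 7: j = 5.
C(9,5) = 126; 2^5 = 32; (-1)^4 = 1.
Coefficient = 126 · 32 · 1 = 4032.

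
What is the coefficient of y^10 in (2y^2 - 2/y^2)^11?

-337920

General term: C(11,j)·(2y^2)^j·(-2/y^2)^(11-j), with y-exponent 2j − 2(11−j) = 4j − 22.
Set 4j − 22 = 10: j = 8.
C(11,8) = 165; 2^8 = 256; (-2)^3 = -8.
Coefficient = 165 · 256 · (-8) = -337920.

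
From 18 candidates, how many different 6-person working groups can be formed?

18564

This is C(18,6) = 18564.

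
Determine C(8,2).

28

C(8,2) = (8·7) / 2! = 56 / 2 = 28.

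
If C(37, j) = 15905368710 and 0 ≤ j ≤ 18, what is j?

17

C(37,j) increases on 0 ≤ j ≤ 18. C(37,16) = 12875774670 and C(37,17) = 15905368710, so j = 17.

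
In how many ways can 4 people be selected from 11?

330

This is C(11,4) = 330.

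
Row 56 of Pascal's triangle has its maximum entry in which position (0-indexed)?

28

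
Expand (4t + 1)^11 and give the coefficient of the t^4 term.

84480

The general term is C(11,j)·(4t)^j·(1)^(11-j); the t^4 term has j = 4.
C(11,4) = 330.
Coefficient = C(11,4) · 4^4 = 330 · 256 = 84480.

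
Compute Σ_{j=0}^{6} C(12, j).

2510

1 + 12 + 66 + 220 + 495 + 792 + 924 = 2510.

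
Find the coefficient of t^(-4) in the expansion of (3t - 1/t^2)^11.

-336798

General term: C(11,j)·(3t)^j·(-1/t^2)^(11-j), with t-exponent 1j − 2(11−j) = 3j − 22.
Set 3j − 22 = -4: j = 6.
C(11,6) = 462; 3^6 = 729; (-1)^5 = -1.
Coefficient = 462 · 729 · (-1) = -336798.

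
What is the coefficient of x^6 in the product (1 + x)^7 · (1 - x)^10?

Coefficient of x^6 = Σ_{j} C(7,j)·1^j·C(10,6-j)·(-1)^(6-j) for j from 0 to 6.
= 210 + (-1764) + 4410 + (-4200) + 1575 + (-210) + 7 = 28.

28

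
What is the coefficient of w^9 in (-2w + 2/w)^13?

General term: C(13,j)·(-2w)^j·(2/w)^(13-j), with w-exponent 1j − 1(13−j) = 2j − 13.
Set 2j − 13 = 9: j = 11.
C(13,11) = 78; (-2)^11 = -2048; 2^2 = 4.
Coefficient = 78 · (-2048) · 4 = -638976.

-638976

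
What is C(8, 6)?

C(8,6) = C(8,2) by symmetry.
C(8,2) = (8·7) / 2! = 56 / 2 = 28.

28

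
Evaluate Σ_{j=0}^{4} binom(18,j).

4048

1 + 18 + 153 + 816 + 3060 = 4048.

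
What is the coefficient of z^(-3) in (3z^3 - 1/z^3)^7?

945

General term: C(7,j)·(3z^3)^j·(-1/z^3)^(7-j), with z-exponent 3j − 3(7−j) = 6j − 21.
Set 6j − 21 = -3: j = 3.
C(7,3) = 35; 3^3 = 27; (-1)^4 = 1.
Coefficient = 35 · 27 · 1 = 945.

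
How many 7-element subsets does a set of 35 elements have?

C(35,7) = (35·34·33·32·31·30·29) / 7! = 33891580800 / 5040 = 6724520.

6724520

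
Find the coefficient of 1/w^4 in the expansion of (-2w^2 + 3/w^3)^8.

General term: C(8,j)·(-2w^2)^j·(3/w^3)^(8-j), with w-exponent 2j − 3(8−j) = 5j − 24.
Set 5j − 24 = -4: j = 4.
C(8,4) = 70; (-2)^4 = 16; 3^4 = 81.
Coefficient = 70 · 16 · 81 = 90720.

90720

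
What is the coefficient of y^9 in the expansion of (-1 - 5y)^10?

The general term is C(10,j)·(-1)^j·(-5y)^(10-j); the y^9 term has j = 1.
C(10,1) = 10.
Coefficient = C(10,1) · (-1)^1 · (-5)^9 = 10 · (-1) · (-1953125) = 19531250.

19531250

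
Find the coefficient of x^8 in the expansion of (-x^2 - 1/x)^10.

210

General term: C(10,j)·(-x^2)^j·(-1/x)^(10-j), with x-exponent 2j − 1(10−j) = 3j − 10.
Set 3j − 10 = 8: j = 6.
C(10,6) = 210; (-1)^6 = 1; (-1)^4 = 1.
Coefficient = 210 · 1 · 1 = 210.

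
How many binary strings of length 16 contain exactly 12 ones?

Choose the 12 positions: C(16,12) = 1820.

1820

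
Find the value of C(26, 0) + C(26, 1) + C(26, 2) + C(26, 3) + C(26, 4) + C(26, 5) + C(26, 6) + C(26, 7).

971712

1 + 26 + 325 + 2600 + 14950 + 65780 + 230230 + 657800 = 971712.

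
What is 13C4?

715

C(13,4) = (13·12·11·10) / 4! = 17160 / 24 = 715.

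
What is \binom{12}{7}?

792

C(12,7) = C(12,5) by symmetry.
C(12,5) = (12·11·10·9·8) / 5! = 95040 / 120 = 792.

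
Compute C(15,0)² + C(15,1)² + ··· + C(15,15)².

155117520

By Vandermonde's identity, Σ C(15,j)² = C(30,15) = 155117520.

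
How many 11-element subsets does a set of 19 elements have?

75582

C(19,11) = C(19,8) by symmetry.
C(19,8) = (19·18·17·16·15·14·13·12) / 8! = 3047466240 / 40320 = 75582.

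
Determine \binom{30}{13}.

119759850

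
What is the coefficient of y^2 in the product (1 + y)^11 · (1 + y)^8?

171

Coefficient of y^2 = Σ_{j} C(11,j)·C(8,2-j) for j from 0 to 2.
= 28 + 88 + 55 = 171.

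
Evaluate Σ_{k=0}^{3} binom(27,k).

3304

1 + 27 + 351 + 2925 = 3304.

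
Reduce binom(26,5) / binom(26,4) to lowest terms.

22/5

C(n,k+1)/C(n,k) = (n−k)/(k+1) = (26−4)/(4+1) = 22/5.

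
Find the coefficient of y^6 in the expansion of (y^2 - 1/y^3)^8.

28

General term: C(8,j)·(y^2)^j·(-1/y^3)^(8-j), with y-exponent 2j − 3(8−j) = 5j − 24.
Set 5j − 24 = 6: j = 6.
C(8,6) = 28; 1^6 = 1; (-1)^2 = 1.
Coefficient = 28 · 1 · 1 = 28.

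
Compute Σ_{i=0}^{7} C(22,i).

1 + 22 + 231 + 1540 + 7315 + 26334 + 74613 + 170544 = 280600.

280600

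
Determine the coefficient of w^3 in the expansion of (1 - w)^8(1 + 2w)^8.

Coefficient of w^3 = Σ_{j} C(8,j)·(-1)^j·C(8,3-j)·2^(3-j) for j from 0 to 3.
= 448 + (-896) + 448 + (-56) = -56.

-56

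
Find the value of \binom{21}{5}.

20349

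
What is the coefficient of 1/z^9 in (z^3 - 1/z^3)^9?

General term: C(9,j)·(z^3)^j·(-1/z^3)^(9-j), with z-exponent 3j − 3(9−j) = 6j − 27.
Set 6j − 27 = -9: j = 3.
C(9,3) = 84; 1^3 = 1; (-1)^6 = 1.
Coefficient = 84 · 1 · 1 = 84.

84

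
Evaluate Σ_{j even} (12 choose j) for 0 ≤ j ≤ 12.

2048

Even-j terms of row 12 sum to 2^11 = 2048.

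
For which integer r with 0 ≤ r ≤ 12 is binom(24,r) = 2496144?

11

C(24,r) increases on 0 ≤ r ≤ 12. C(24,10) = 1961256 and C(24,11) = 2496144, so r = 11.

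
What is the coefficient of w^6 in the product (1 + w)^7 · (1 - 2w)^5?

Coefficient of w^6 = Σ_{j} C(7,j)·1^j·C(5,6-j)·(-2)^(6-j) for j from 1 to 6.
= (-224) + 1680 + (-2800) + 1400 + (-210) + 7 = -147.

-147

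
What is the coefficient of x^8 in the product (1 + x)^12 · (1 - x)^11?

330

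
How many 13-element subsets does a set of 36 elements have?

C(36,13) = (36·35·34·33·32·31·30·29·28·27·26·25·24) / 13! = 14389334903623680000 / 6227020800 = 2310789600.

2310789600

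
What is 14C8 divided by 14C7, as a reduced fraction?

C(n,k+1)/C(n,k) = (n−k)/(k+1) = (14−7)/(7+1) = 7/8.

7/8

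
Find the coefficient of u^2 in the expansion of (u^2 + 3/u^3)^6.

135

General term: C(6,j)·(u^2)^j·(3/u^3)^(6-j), with u-exponent 2j − 3(6−j) = 5j − 18.
Set 5j − 18 = 2: j = 4.
C(6,4) = 15; 1^4 = 1; 3^2 = 9.
Coefficient = 15 · 1 · 9 = 135.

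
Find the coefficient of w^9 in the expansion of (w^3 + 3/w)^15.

General term: C(15,j)·(w^3)^j·(3/w)^(15-j), with w-exponent 3j − 1(15−j) = 4j − 15.
Set 4j − 15 = 9: j = 6.
C(15,6) = 5005; 1^6 = 1; 3^9 = 19683.
Coefficient = 5005 · 1 · 19683 = 98513415.

98513415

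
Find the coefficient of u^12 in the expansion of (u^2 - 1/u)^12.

General term: C(12,j)·(u^2)^j·(-1/u)^(12-j), with u-exponent 2j − 1(12−j) = 3j − 12.
Set 3j − 12 = 12: j = 8.
C(12,8) = 495; 1^8 = 1; (-1)^4 = 1.
Coefficient = 495 · 1 · 1 = 495.

495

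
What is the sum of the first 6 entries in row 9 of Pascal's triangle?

1 + 9 + 36 + 84 + 126 + 126 = 382.

382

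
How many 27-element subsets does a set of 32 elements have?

201376

C(32,27) = C(32,5) by symmetry.
C(32,5) = (32·31·30·29·28) / 5! = 24165120 / 120 = 201376.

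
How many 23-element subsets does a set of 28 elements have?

98280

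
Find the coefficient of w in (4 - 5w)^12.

-251658240

The general term is C(12,j)·(4)^j·(-5w)^(12-j); the w^1 term has j = 11.
C(12,11) = 12.
Coefficient = C(12,11) · 4^11 · (-5)^1 = 12 · 4194304 · (-5) = -251658240.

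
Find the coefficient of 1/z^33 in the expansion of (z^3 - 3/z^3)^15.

General term: C(15,j)·(z^3)^j·(-3/z^3)^(15-j), with z-exponent 3j − 3(15−j) = 6j − 45.
Set 6j − 45 = -33: j = 2.
C(15,2) = 105; 1^2 = 1; (-3)^13 = -1594323.
Coefficient = 105 · 1 · (-1594323) = -167403915.

-167403915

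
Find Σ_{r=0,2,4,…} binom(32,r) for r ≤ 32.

Even-r terms of row 32 sum to 2^31 = 2147483648.

2147483648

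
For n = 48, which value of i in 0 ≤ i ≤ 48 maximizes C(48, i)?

C(48,i) is maximized at i = 48/2 = 24.

24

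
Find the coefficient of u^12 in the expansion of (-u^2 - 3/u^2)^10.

General term: C(10,j)·(-u^2)^j·(-3/u^2)^(10-j), with u-exponent 2j − 2(10−j) = 4j − 20.
Set 4j − 20 = 12: j = 8.
C(10,8) = 45; (-1)^8 = 1; (-3)^2 = 9.
Coefficient = 45 · 1 · 9 = 405.

405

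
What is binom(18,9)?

48620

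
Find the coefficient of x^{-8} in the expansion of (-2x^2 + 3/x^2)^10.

General term: C(10,j)·(-2x^2)^j·(3/x^2)^(10-j), with x-exponent 2j − 2(10−j) = 4j − 20.
Set 4j − 20 = -8: j = 3.
C(10,3) = 120; (-2)^3 = -8; 3^7 = 2187.
Coefficient = 120 · (-8) · 2187 = -2099520.

-2099520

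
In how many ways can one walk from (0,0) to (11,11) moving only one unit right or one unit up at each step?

705432

Each path is a sequence of 22 steps with 11 rights: C(22,11) = 705432.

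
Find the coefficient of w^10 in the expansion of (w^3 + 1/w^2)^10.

210

General term: C(10,j)·(w^3)^j·(1/w^2)^(10-j), with w-exponent 3j − 2(10−j) = 5j − 20.
Set 5j − 20 = 10: j = 6.
C(10,6) = 210; 1^6 = 1; 1^4 = 1.
Coefficient = 210 · 1 · 1 = 210.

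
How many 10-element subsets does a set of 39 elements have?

635745396

C(39,10) = (39·38·37·36·35·34·33·32·31·30) / 10! = 2306992893004800 / 3628800 = 635745396.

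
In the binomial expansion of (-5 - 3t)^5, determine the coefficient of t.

-9375

The general term is C(5,j)·(-5)^j·(-3t)^(5-j); the t^1 term has j = 4.
C(5,4) = 5.
Coefficient = C(5,4) · (-5)^4 · (-3)^1 = 5 · 625 · (-3) = -9375.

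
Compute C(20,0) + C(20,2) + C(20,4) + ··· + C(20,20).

524288

Half of (1+1)^20 + (1−1)^20 gives the even-index sum: 2^19 = 524288.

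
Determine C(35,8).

C(35,8) = (35·34·33·32·31·30·29·28) / 8! = 948964262400 / 40320 = 23535820.

23535820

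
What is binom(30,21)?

C(30,21) = C(30,9) by symmetry.
C(30,9) = (30·29·28·27·26·25·24·23·22) / 9! = 5191778592000 / 362880 = 14307150.

14307150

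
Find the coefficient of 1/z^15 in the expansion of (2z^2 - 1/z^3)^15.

-320320

General term: C(15,j)·(2z^2)^j·(-1/z^3)^(15-j), with z-exponent 2j − 3(15−j) = 5j − 45.
Set 5j − 45 = -15: j = 6.
C(15,6) = 5005; 2^6 = 64; (-1)^9 = -1.
Coefficient = 5005 · 64 · (-1) = -320320.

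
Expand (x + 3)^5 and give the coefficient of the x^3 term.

The general term is C(5,j)·(x)^j·(3)^(5-j); the x^3 term has j = 3.
C(5,3) = 10.
Coefficient = C(5,3) · 3^2 = 10 · 9 = 90.

90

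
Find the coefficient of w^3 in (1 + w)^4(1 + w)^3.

35

(1 + w)^4(1 + w)^3 = (1 + w)^7, so the coefficient of w^3 is C(7,3)·1^3 = 35·1 = 35.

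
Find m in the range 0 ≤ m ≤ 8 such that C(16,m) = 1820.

C(16,m) increases on 0 ≤ m ≤ 8. C(16,3) = 560 and C(16,4) = 1820, so m = 4.

4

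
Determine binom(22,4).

7315

C(22,4) = (22·21·20·19) / 4! = 175560 / 24 = 7315.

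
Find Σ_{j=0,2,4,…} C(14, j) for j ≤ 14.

Half of (1+1)^14 + (1−1)^14 gives the even-index sum: 2^13 = 8192.

8192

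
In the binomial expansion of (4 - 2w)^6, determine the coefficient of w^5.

The general term is C(6,j)·(4)^j·(-2w)^(6-j); the w^5 term has j = 1.
C(6,1) = 6.
Coefficient = C(6,1) · 4^1 · (-2)^5 = 6 · 4 · (-32) = -768.

-768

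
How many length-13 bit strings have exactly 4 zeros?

715

Choose the 4 positions: C(13,4) = 715.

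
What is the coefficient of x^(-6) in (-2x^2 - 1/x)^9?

General term: C(9,j)·(-2x^2)^j·(-1/x)^(9-j), with x-exponent 2j − 1(9−j) = 3j − 9.
Set 3j − 9 = -6: j = 1.
C(9,1) = 9; (-2)^1 = -2; (-1)^8 = 1.
Coefficient = 9 · (-2) · 1 = -18.

-18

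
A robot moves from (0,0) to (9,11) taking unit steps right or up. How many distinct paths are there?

167960

Each path is a sequence of 20 steps with 9 rights: C(20,9) = 167960.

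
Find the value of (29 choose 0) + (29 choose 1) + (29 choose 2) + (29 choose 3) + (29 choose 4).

27841

1 + 29 + 406 + 3654 + 23751 = 27841.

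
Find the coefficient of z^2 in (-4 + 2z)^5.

-2560

The general term is C(5,j)·(-4)^j·(2z)^(5-j); the z^2 term has j = 3.
C(5,3) = 10.
Coefficient = C(5,3) · (-4)^3 · 2^2 = 10 · (-64) · 4 = -2560.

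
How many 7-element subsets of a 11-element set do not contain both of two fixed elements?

204

All 7-subsets: C(11,7) = 330. Those containing both fixed elements: C(9,5) = 126.
330 − 126 = 204.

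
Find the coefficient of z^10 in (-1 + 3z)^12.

3897234

The general term is C(12,j)·(-1)^j·(3z)^(12-j); the z^10 term has j = 2.
C(12,2) = 66.
Coefficient = C(12,2) · 3^10 = 66 · 59049 = 3897234.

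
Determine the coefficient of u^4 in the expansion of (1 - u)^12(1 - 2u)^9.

24039

Coefficient of u^4 = Σ_{j} C(12,j)·(-1)^j·C(9,4-j)·(-2)^(4-j) for j from 0 to 4.
= 2016 + 8064 + 9504 + 3960 + 495 = 24039.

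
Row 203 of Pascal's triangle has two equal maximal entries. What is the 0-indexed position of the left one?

For odd n = 203, C(203,k) peaks at k = (n−1)/2 and (n+1)/2; the lower is 101.

101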